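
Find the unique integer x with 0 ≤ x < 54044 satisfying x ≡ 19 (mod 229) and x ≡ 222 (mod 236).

47422

Write x = 19 + 229·k. Then 229·k ≡ 222 − 19 ≡ 203 (mod 236).
Need 229⁻¹ mod 236. Extended Euclid on (236, 229):
236 = 1·229 + 7
229 = 32·7 + 5
7 = 1·5 + 2
5 = 2·2 + 1
2 = 2·1 + 0
Back-substitute:
1 = 5 − 2·2
1 = −2·7 + 3·5
1 = 3·229 − 98·7
1 = −98·236 + 101·229
229⁻¹ ≡ 101 (mod 236), so k ≡ 101·203 ≡ 207 (mod 236).
x = 19 + 229·207 = 47422.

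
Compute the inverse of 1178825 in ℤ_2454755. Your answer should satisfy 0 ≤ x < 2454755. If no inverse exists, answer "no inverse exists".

Compute gcd(1178825, 2454755):
2454755 = 2×1178825 + 97105
1178825 = 12×97105 + 13565
97105 = 7×13565 + 2150
13565 = 6×2150 + 665
2150 = 3×665 + 155
665 = 4×155 + 45
155 = 3×45 + 20
45 = 2×20 + 5
20 = 4×5 + 0
gcd(1178825, 2454755) = 5 ≠ 1, so 1178825 has no multiplicative inverse modulo 2454755.

no inverse exists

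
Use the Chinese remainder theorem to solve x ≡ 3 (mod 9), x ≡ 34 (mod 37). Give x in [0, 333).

Write x = 3 + 9·k. Then 9·k ≡ 34 − 3 ≡ 31 (mod 37).
Need 9⁻¹ mod 37. Extended Euclid on (37, 9):
37 = 4×9 + 1
9 = 9×1 + 0
Back-substitute:
1 = 37 − 4·9
9⁻¹ ≡ 33 (mod 37), so k ≡ 33·31 ≡ 24 (mod 37).
x = 3 + 9·24 = 219.

219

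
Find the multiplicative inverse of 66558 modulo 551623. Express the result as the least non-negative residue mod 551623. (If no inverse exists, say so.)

Extended Euclidean algorithm:
551623 = 8·66558 + 19159
66558 = 3·19159 + 9081
19159 = 2·9081 + 997
9081 = 9·997 + 108
997 = 9·108 + 25
108 = 4·25 + 8
25 = 3·8 + 1
8 = 8·1 + 0
The gcd is 1. Working backward:
1 = 25 − 3·8
1 = −3·108 + 13·25
1 = 13·997 − 120·108
1 = −120·9081 + 1093·997
1 = 1093·19159 − 2306·9081
1 = −2306·66558 + 8011·19159
1 = 8011·551623 − 66394·66558
So 66558·(-66394) ≡ 1 (mod 551623), and -66394 ≡ 485229 (mod 551623).

485229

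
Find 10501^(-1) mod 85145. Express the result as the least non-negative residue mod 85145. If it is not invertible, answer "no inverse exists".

Extended Euclidean algorithm:
85145 = 8·10501 + 1137
10501 = 9·1137 + 268
1137 = 4·268 + 65
268 = 4·65 + 8
65 = 8·8 + 1
8 = 8·1 + 0
gcd = 1, so the inverse exists. Back-substitute:
1 = 65 − 8·8
1 = −8·268 + 33·65
1 = 33·1137 − 140·268
1 = −140·10501 + 1293·1137
1 = 1293·85145 − 10484·10501
Thus 10501·(-10484) ≡ 1 (mod 85145); reducing, -10484 mod 85145 = 74661.

74661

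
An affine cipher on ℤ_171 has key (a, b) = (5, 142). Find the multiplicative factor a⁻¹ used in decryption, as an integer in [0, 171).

137

Apply the Euclidean algorithm to 171 and 5:
171 = 34*5 + 1
5 = 5*1 + 0
The gcd is 1. Working backward:
1 = 171 − 34·5
Hence 5⁻¹ ≡ -34 ≡ 137 (mod 171).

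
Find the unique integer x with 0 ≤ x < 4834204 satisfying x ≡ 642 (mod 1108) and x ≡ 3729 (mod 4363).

2931302

Write x = 642 + 1108·k. Then 1108·k ≡ 3729 − 642 ≡ 3087 (mod 4363).
Need 1108⁻¹ mod 4363. Extended Euclid on (4363, 1108):
4363 = 3·1108 + 1039
1108 = 1·1039 + 69
1039 = 15·69 + 4
69 = 17·4 + 1
4 = 4·1 + 0
Back-substitute:
1 = 69 − 17·4
1 = −17·1039 + 256·69
1 = 256·1108 − 273·1039
1 = −273·4363 + 1075·1108
1108⁻¹ ≡ 1075 (mod 4363), so k ≡ 1075·3087 ≡ 2645 (mod 4363).
x = 642 + 1108·2645 = 2931302.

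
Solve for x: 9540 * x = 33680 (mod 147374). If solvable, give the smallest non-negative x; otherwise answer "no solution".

First find gcd(9540, 147374):
147374 = 15×9540 + 4274
9540 = 2×4274 + 992
4274 = 4×992 + 306
992 = 3×306 + 74
306 = 4×74 + 10
74 = 7×10 + 4
10 = 2×4 + 2
4 = 2×2 + 0
gcd = 2 and 2 | 33680, so solutions exist. Divide through by 2: 4770x ≡ 16840 (mod 73687).
Now find 4770⁻¹ mod 73687:
73687 = 15*4770 + 2137
4770 = 2*2137 + 496
2137 = 4*496 + 153
496 = 3*153 + 37
153 = 4*37 + 5
37 = 7*5 + 2
5 = 2*2 + 1
2 = 2*1 + 0
Back-substitute:
1 = 5 − 2·2
1 = −2·37 + 15·5
1 = 15·153 − 62·37
1 = −62·496 + 201·153
1 = 201·2137 − 866·496
1 = −866·4770 + 1933·2137
1 = 1933·73687 − 29861·4770
So 4770·(-29861) ≡ 1 (mod 73687), i.e. 4770⁻¹ ≡ 43826.
Then x ≡ 43826·16840 ≡ 54535 (mod 73687); the smallest non-negative solution is x = 54535.

54535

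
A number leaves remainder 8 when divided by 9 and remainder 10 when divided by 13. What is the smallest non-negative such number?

62

Write x = 8 + 9·k. Then 9·k ≡ 10 − 8 ≡ 2 (mod 13).
Need 9⁻¹ mod 13. Extended Euclid on (13, 9):
13 = 1×9 + 4
9 = 2×4 + 1
4 = 4×1 + 0
Back-substitute:
1 = 9 − 2·4
1 = −2·13 + 3·9
9⁻¹ ≡ 3 (mod 13), so k ≡ 3·2 ≡ 6 (mod 13).
x = 8 + 9·6 = 62.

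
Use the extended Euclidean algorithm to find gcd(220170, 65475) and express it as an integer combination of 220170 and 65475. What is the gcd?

Repeated division:
220170 = 3·65475 + 23745
65475 = 2·23745 + 17985
23745 = 1·17985 + 5760
17985 = 3·5760 + 705
5760 = 8·705 + 120
705 = 5·120 + 105
120 = 1·105 + 15
105 = 7·15 + 0
gcd(220170, 65475) = 15.
Express as a combination:
15 = 120 − 105
15 = −705 + 6·120
15 = 6·5760 − 49·705
15 = −49·17985 + 153·5760
15 = 153·23745 − 202·17985
15 = −202·65475 + 557·23745
15 = 557·220170 − 1873·65475
So 15 = (557)·220170 + (-1873)·65475.

15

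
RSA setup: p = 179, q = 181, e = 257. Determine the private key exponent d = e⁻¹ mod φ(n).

φ(n) = (p−1)(q−1) = 178·180 = 32040.
Need d with 257·d ≡ 1 (mod 32040). Apply the extended Euclidean algorithm:
32040 = 124*257 + 172
257 = 1*172 + 85
172 = 2*85 + 2
85 = 42*2 + 1
2 = 2*1 + 0
Back-substitute:
1 = 85 − 42·2
1 = −42·172 + 85·85
1 = 85·257 − 127·172
1 = −127·32040 + 15833·257
So 257·15833 ≡ 1 (mod 32040), hence d = 15833.

15833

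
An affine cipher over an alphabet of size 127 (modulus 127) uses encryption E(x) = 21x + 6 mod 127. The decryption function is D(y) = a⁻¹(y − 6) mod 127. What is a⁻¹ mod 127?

121

Extended Euclidean algorithm:
127 = 6·21 + 1
21 = 21·1 + 0
gcd = 1, so the inverse exists. Back-substitute:
1 = 127 − 6·21
So 21·(-6) ≡ 1 (mod 127), and -6 ≡ 121 (mod 127).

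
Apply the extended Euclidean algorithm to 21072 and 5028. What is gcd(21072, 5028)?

12

Apply Euclid's algorithm to 21072 and 5028:
21072 = 4×5028 + 960
5028 = 5×960 + 228
960 = 4×228 + 48
228 = 4×48 + 36
48 = 1×36 + 12
36 = 3×12 + 0
gcd(21072, 5028) = 12.
Working backward:
12 = 48 − 36
12 = −228 + 5·48
12 = 5·960 − 21·228
12 = −21·5028 + 110·960
12 = 110·21072 − 461·5028
So 12 = (110)·21072 + (-461)·5028.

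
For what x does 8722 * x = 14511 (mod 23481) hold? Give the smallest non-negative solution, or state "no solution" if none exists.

14682

First find gcd(8722, 23481):
23481 = 2×8722 + 6037
8722 = 1×6037 + 2685
6037 = 2×2685 + 667
2685 = 4×667 + 17
667 = 39×17 + 4
17 = 4×4 + 1
4 = 4×1 + 0
gcd = 1, so a unique solution mod 23481 exists.
Back-substitute for the Bézout coefficients:
1 = 17 − 4·4
1 = −4·667 + 157·17
1 = 157·2685 − 632·667
1 = −632·6037 + 1421·2685
1 = 1421·8722 − 2053·6037
1 = −2053·23481 + 5527·8722
So 8722·(5527) ≡ 1 (mod 23481), giving 8722⁻¹ ≡ 5527.
x ≡ 8722⁻¹·14511 ≡ 5527·14511 ≡ 14682 (mod 23481).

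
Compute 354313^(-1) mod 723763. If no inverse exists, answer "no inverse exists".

Apply the Euclidean algorithm to 723763 and 354313:
723763 = 2*354313 + 15137
354313 = 23*15137 + 6162
15137 = 2*6162 + 2813
6162 = 2*2813 + 536
2813 = 5*536 + 133
536 = 4*133 + 4
133 = 33*4 + 1
4 = 4*1 + 0
gcd = 1, so the inverse exists. Back-substitute:
1 = 133 − 33·4
1 = −33·536 + 133·133
1 = 133·2813 − 698·536
1 = −698·6162 + 1529·2813
1 = 1529·15137 − 3756·6162
1 = −3756·354313 + 87917·15137
1 = 87917·723763 − 179590·354313
So 354313·(-179590) ≡ 1 (mod 723763), and -179590 ≡ 544173 (mod 723763).

544173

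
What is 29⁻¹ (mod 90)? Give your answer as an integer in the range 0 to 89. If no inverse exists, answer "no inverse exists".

Run Euclid on (90, 29):
90 = 3*29 + 3
29 = 9*3 + 2
3 = 1*2 + 1
2 = 2*1 + 0
gcd = 1, so the inverse exists. Back-substitute:
1 = 3 − 2
1 = −29 + 10·3
1 = 10·90 − 31·29
So 29·(-31) ≡ 1 (mod 90), and -31 ≡ 59 (mod 90).

59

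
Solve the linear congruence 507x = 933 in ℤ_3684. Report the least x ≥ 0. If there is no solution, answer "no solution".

First find gcd(507, 3684):
3684 = 7*507 + 135
507 = 3*135 + 102
135 = 1*102 + 33
102 = 3*33 + 3
33 = 11*3 + 0
gcd = 3 and 3 | 933, so solutions exist. Divide through by 3: 169x ≡ 311 (mod 1228).
Now find 169⁻¹ mod 1228:
1228 = 7×169 + 45
169 = 3×45 + 34
45 = 1×34 + 11
34 = 3×11 + 1
11 = 11×1 + 0
Back-substitute:
1 = 34 − 3·11
1 = −3·45 + 4·34
1 = 4·169 − 15·45
1 = −15·1228 + 109·169
So 169⁻¹ ≡ 109 (mod 1228).
Then x ≡ 109·311 ≡ 743 (mod 1228); the smallest non-negative solution is x = 743.

743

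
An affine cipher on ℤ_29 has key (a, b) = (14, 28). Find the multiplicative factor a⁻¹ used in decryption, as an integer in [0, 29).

Extended Euclidean algorithm:
29 = 2·14 + 1
14 = 14·1 + 0
Since gcd(14, 29) = 1, back-substitute to write 1 as a combination:
1 = 29 − 2·14
So 14·(-2) ≡ 1 (mod 29), and -2 ≡ 27 (mod 29).

27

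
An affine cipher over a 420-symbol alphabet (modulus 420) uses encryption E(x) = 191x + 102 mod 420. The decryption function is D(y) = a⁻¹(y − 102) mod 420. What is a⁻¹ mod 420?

11

Extended Euclidean algorithm:
420 = 2*191 + 38
191 = 5*38 + 1
38 = 38*1 + 0
Since gcd(191, 420) = 1, back-substitute to write 1 as a combination:
1 = 191 − 5·38
1 = −5·420 + 11·191
So 191·11 ≡ 1 (mod 420).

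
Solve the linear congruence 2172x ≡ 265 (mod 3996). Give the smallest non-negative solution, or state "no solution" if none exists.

no solution

gcd(2172, 3996):
3996 = 1*2172 + 1824
2172 = 1*1824 + 348
1824 = 5*348 + 84
348 = 4*84 + 12
84 = 7*12 + 0
gcd = 12, but 12 ∤ 265, so the congruence has no solution.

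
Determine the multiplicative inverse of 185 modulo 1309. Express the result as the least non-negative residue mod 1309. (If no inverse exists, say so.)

467

Extended Euclidean algorithm:
1309 = 7×185 + 14
185 = 13×14 + 3
14 = 4×3 + 2
3 = 1×2 + 1
2 = 2×1 + 0
The gcd is 1. Working backward:
1 = 3 − 2
1 = −14 + 5·3
1 = 5·185 − 66·14
1 = −66·1309 + 467·185
So 185·467 ≡ 1 (mod 1309).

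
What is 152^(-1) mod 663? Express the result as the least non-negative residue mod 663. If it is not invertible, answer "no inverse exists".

Apply the Euclidean algorithm to 663 and 152:
663 = 4·152 + 55
152 = 2·55 + 42
55 = 1·42 + 13
42 = 3·13 + 3
13 = 4·3 + 1
3 = 3·1 + 0
Since gcd(152, 663) = 1, back-substitute to write 1 as a combination:
1 = 13 − 4·3
1 = −4·42 + 13·13
1 = 13·55 − 17·42
1 = −17·152 + 47·55
1 = 47·663 − 205·152
Hence 152⁻¹ ≡ -205 ≡ 458 (mod 663).

458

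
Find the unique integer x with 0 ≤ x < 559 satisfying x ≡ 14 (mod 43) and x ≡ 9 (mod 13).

100

Write x = 14 + 43·k. Then 43·k ≡ 9 − 14 ≡ 8 (mod 13).
Need 43⁻¹ mod 13. Extended Euclid on (13, 4):
13 = 3*4 + 1
4 = 4*1 + 0
Back-substitute:
1 = 13 − 3·4
43⁻¹ ≡ 10 (mod 13), so k ≡ 10·8 ≡ 2 (mod 13).
x = 14 + 43·2 = 100.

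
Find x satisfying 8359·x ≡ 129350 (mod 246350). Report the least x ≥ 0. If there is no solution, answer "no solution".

2550

First find gcd(8359, 246350):
246350 = 29·8359 + 3939
8359 = 2·3939 + 481
3939 = 8·481 + 91
481 = 5·91 + 26
91 = 3·26 + 13
26 = 2·13 + 0
gcd = 13 and 13 | 129350, so solutions exist. Divide through by 13: 643x ≡ 9950 (mod 18950).
Now find 643⁻¹ mod 18950:
18950 = 29*643 + 303
643 = 2*303 + 37
303 = 8*37 + 7
37 = 5*7 + 2
7 = 3*2 + 1
2 = 2*1 + 0
Back-substitute:
1 = 7 − 3·2
1 = −3·37 + 16·7
1 = 16·303 − 131·37
1 = −131·643 + 278·303
1 = 278·18950 − 8193·643
So 643·(-8193) ≡ 1 (mod 18950), i.e. 643⁻¹ ≡ 10757.
Then x ≡ 10757·9950 ≡ 2550 (mod 18950); the smallest non-negative solution is x = 2550.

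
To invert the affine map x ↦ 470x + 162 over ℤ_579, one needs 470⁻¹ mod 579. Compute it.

494

Run Euclid on (579, 470):
579 = 1*470 + 109
470 = 4*109 + 34
109 = 3*34 + 7
34 = 4*7 + 6
7 = 1*6 + 1
6 = 6*1 + 0
gcd = 1, so the inverse exists. Back-substitute:
1 = 7 − 6
1 = −34 + 5·7
1 = 5·109 − 16·34
1 = −16·470 + 69·109
1 = 69·579 − 85·470
Thus 470·(-85) ≡ 1 (mod 579); reducing, -85 mod 579 = 494.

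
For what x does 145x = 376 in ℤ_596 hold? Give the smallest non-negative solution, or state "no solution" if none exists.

204

First find gcd(145, 596):
596 = 4·145 + 16
145 = 9·16 + 1
16 = 16·1 + 0
gcd = 1, so a unique solution mod 596 exists.
Back-substitute for the Bézout coefficients:
1 = 145 − 9·16
1 = −9·596 + 37·145
So 145·(37) ≡ 1 (mod 596), giving 145⁻¹ ≡ 37.
x ≡ 145⁻¹·376 ≡ 37·376 ≡ 204 (mod 596).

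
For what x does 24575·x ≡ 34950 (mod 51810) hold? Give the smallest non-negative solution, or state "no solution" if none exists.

5778

First find gcd(24575, 51810):
51810 = 2·24575 + 2660
24575 = 9·2660 + 635
2660 = 4·635 + 120
635 = 5·120 + 35
120 = 3·35 + 15
35 = 2·15 + 5
15 = 3·5 + 0
gcd = 5 and 5 | 34950, so solutions exist. Divide through by 5: 4915x ≡ 6990 (mod 10362).
Now find 4915⁻¹ mod 10362:
10362 = 2×4915 + 532
4915 = 9×532 + 127
532 = 4×127 + 24
127 = 5×24 + 7
24 = 3×7 + 3
7 = 2×3 + 1
3 = 3×1 + 0
Back-substitute:
1 = 7 − 2·3
1 = −2·24 + 7·7
1 = 7·127 − 37·24
1 = −37·532 + 155·127
1 = 155·4915 − 1432·532
1 = −1432·10362 + 3019·4915
So 4915⁻¹ ≡ 3019 (mod 10362).
Then x ≡ 3019·6990 ≡ 5778 (mod 10362); the smallest non-negative solution is x = 5778.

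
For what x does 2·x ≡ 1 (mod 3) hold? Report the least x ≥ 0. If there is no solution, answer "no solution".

2

First find gcd(2, 3):
3 = 1×2 + 1
2 = 2×1 + 0
gcd = 1, so a unique solution mod 3 exists.
Back-substitute for the Bézout coefficients:
1 = 3 − 2
So 2·(-1) ≡ 1 (mod 3), giving 2⁻¹ ≡ 2.
x ≡ 2⁻¹·1 ≡ 2·1 ≡ 2 (mod 3).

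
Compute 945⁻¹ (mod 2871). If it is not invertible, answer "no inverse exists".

no inverse exists

Euclidean algorithm on 2871, 945:
2871 = 3*945 + 36
945 = 26*36 + 9
36 = 4*9 + 0
The gcd is 9, not 1, hence no inverse exists.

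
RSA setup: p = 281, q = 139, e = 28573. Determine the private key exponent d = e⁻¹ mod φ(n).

37477

φ(n) = (p−1)(q−1) = 280·138 = 38640.
Need d with 28573·d ≡ 1 (mod 38640). Apply the extended Euclidean algorithm:
38640 = 1*28573 + 10067
28573 = 2*10067 + 8439
10067 = 1*8439 + 1628
8439 = 5*1628 + 299
1628 = 5*299 + 133
299 = 2*133 + 33
133 = 4*33 + 1
33 = 33*1 + 0
Back-substitute:
1 = 133 − 4·33
1 = −4·299 + 9·133
1 = 9·1628 − 49·299
1 = −49·8439 + 254·1628
1 = 254·10067 − 303·8439
1 = −303·28573 + 860·10067
1 = 860·38640 − 1163·28573
So 28573·(-1163) ≡ 1 (mod 38640), hence d ≡ -1163 ≡ 37477 (mod 38640).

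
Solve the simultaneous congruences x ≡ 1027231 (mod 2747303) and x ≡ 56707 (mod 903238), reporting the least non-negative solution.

2012620258971

Write x = 1027231 + 2747303·k. Then 2747303·k ≡ 56707 − 1027231 ≡ 835952 (mod 903238).
Need 2747303⁻¹ mod 903238. Extended Euclid on (903238, 37589):
903238 = 24×37589 + 1102
37589 = 34×1102 + 121
1102 = 9×121 + 13
121 = 9×13 + 4
13 = 3×4 + 1
4 = 4×1 + 0
Back-substitute:
1 = 13 − 3·4
1 = −3·121 + 28·13
1 = 28·1102 − 255·121
1 = −255·37589 + 8698·1102
1 = 8698·903238 − 209007·37589
2747303⁻¹ ≡ 694231 (mod 903238), so k ≡ 694231·835952 ≡ 732580 (mod 903238).
x = 1027231 + 2747303·732580 = 2012620258971.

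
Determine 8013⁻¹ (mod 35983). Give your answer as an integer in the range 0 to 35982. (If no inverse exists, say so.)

gcd(35983, 8013) by repeated division:
35983 = 4×8013 + 3931
8013 = 2×3931 + 151
3931 = 26×151 + 5
151 = 30×5 + 1
5 = 5×1 + 0
The gcd is 1. Working backward:
1 = 151 − 30·5
1 = −30·3931 + 781·151
1 = 781·8013 − 1592·3931
1 = −1592·35983 + 7149·8013
So 8013·7149 ≡ 1 (mod 35983).

7149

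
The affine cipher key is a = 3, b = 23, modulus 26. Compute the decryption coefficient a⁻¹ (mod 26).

9

gcd(26, 3) by repeated division:
26 = 8×3 + 2
3 = 1×2 + 1
2 = 2×1 + 0
gcd = 1, so the inverse exists. Back-substitute:
1 = 3 − 2
1 = −26 + 9·3
So 3·9 ≡ 1 (mod 26).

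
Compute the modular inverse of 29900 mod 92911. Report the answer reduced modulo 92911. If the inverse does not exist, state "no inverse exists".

Compute gcd(29900, 92911):
92911 = 3*29900 + 3211
29900 = 9*3211 + 1001
3211 = 3*1001 + 208
1001 = 4*208 + 169
208 = 1*169 + 39
169 = 4*39 + 13
39 = 3*13 + 0
Since gcd = 13 > 1, 29900 is not a unit mod 92911.

no inverse exists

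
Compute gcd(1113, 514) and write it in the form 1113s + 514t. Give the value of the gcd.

Repeated division:
1113 = 2*514 + 85
514 = 6*85 + 4
85 = 21*4 + 1
4 = 4*1 + 0
gcd(1113, 514) = 1.
Express as a combination:
1 = 85 − 21·4
1 = −21·514 + 127·85
1 = 127·1113 − 275·514
So 1 = (127)·1113 + (-275)·514.

1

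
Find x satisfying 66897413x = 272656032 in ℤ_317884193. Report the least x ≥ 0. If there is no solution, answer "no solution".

8481297

First find gcd(66897413, 317884193):
317884193 = 4·66897413 + 50294541
66897413 = 1·50294541 + 16602872
50294541 = 3·16602872 + 485925
16602872 = 34·485925 + 81422
485925 = 5·81422 + 78815
81422 = 1·78815 + 2607
78815 = 30·2607 + 605
2607 = 4·605 + 187
605 = 3·187 + 44
187 = 4·44 + 11
44 = 4·11 + 0
gcd = 11 and 11 | 272656032, so solutions exist. Divide through by 11: 6081583x ≡ 24786912 (mod 28898563).
Now find 6081583⁻¹ mod 28898563:
28898563 = 4*6081583 + 4572231
6081583 = 1*4572231 + 1509352
4572231 = 3*1509352 + 44175
1509352 = 34*44175 + 7402
44175 = 5*7402 + 7165
7402 = 1*7165 + 237
7165 = 30*237 + 55
237 = 4*55 + 17
55 = 3*17 + 4
17 = 4*4 + 1
4 = 4*1 + 0
Back-substitute:
1 = 17 − 4·4
1 = −4·55 + 13·17
1 = 13·237 − 56·55
1 = −56·7165 + 1693·237
1 = 1693·7402 − 1749·7165
1 = −1749·44175 + 10438·7402
1 = 10438·1509352 − 356641·44175
1 = −356641·4572231 + 1080361·1509352
1 = 1080361·6081583 − 1437002·4572231
1 = −1437002·28898563 + 6828369·6081583
So 6081583⁻¹ ≡ 6828369 (mod 28898563).
Then x ≡ 6828369·24786912 ≡ 8481297 (mod 28898563); the smallest non-negative solution is x = 8481297.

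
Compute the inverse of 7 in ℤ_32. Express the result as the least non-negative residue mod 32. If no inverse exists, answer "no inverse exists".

Run Euclid on (32, 7):
32 = 4·7 + 4
7 = 1·4 + 3
4 = 1·3 + 1
3 = 3·1 + 0
gcd = 1, so the inverse exists. Back-substitute:
1 = 4 − 3
1 = −7 + 2·4
1 = 2·32 − 9·7
So 7·(-9) ≡ 1 (mod 32), and -9 ≡ 23 (mod 32).

23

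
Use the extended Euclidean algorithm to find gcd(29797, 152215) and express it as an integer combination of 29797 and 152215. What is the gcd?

Apply Euclid's algorithm to 152215 and 29797:
152215 = 5×29797 + 3230
29797 = 9×3230 + 727
3230 = 4×727 + 322
727 = 2×322 + 83
322 = 3×83 + 73
83 = 1×73 + 10
73 = 7×10 + 3
10 = 3×3 + 1
3 = 3×1 + 0
gcd(29797, 152215) = 1.
Express as a combination:
1 = 10 − 3·3
1 = −3·73 + 22·10
1 = 22·83 − 25·73
1 = −25·322 + 97·83
1 = 97·727 − 219·322
1 = −219·3230 + 973·727
1 = 973·29797 − 8976·3230
1 = −8976·152215 + 45853·29797
So 1 = (-8976)·152215 + (45853)·29797.

1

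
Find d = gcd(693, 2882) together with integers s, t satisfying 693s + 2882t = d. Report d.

11

Euclidean algorithm:
2882 = 4*693 + 110
693 = 6*110 + 33
110 = 3*33 + 11
33 = 3*11 + 0
gcd(693, 2882) = 11.
Back-substituting:
11 = 110 − 3·33
11 = −3·693 + 19·110
11 = 19·2882 − 79·693
So 11 = (19)·2882 + (-79)·693.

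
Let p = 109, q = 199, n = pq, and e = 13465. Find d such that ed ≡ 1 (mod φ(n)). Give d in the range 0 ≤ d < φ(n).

φ(n) = (p−1)(q−1) = 108·198 = 21384.
Need d with 13465·d ≡ 1 (mod 21384). Apply the extended Euclidean algorithm:
21384 = 1×13465 + 7919
13465 = 1×7919 + 5546
7919 = 1×5546 + 2373
5546 = 2×2373 + 800
2373 = 2×800 + 773
800 = 1×773 + 27
773 = 28×27 + 17
27 = 1×17 + 10
17 = 1×10 + 7
10 = 1×7 + 3
7 = 2×3 + 1
3 = 3×1 + 0
Back-substitute:
1 = 7 − 2·3
1 = −2·10 + 3·7
1 = 3·17 − 5·10
1 = −5·27 + 8·17
1 = 8·773 − 229·27
1 = −229·800 + 237·773
1 = 237·2373 − 703·800
1 = −703·5546 + 1643·2373
1 = 1643·7919 − 2346·5546
1 = −2346·13465 + 3989·7919
1 = 3989·21384 − 6335·13465
So 13465·(-6335) ≡ 1 (mod 21384), hence d ≡ -6335 ≡ 15049 (mod 21384).

15049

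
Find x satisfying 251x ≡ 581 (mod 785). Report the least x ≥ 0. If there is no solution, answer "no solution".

706

First find gcd(251, 785):
785 = 3·251 + 32
251 = 7·32 + 27
32 = 1·27 + 5
27 = 5·5 + 2
5 = 2·2 + 1
2 = 2·1 + 0
gcd = 1, so a unique solution mod 785 exists.
Back-substitute for the Bézout coefficients:
1 = 5 − 2·2
1 = −2·27 + 11·5
1 = 11·32 − 13·27
1 = −13·251 + 102·32
1 = 102·785 − 319·251
So 251·(-319) ≡ 1 (mod 785), giving 251⁻¹ ≡ 466.
x ≡ 251⁻¹·581 ≡ 466·581 ≡ 706 (mod 785).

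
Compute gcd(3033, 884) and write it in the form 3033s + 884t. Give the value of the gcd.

Repeated division:
3033 = 3×884 + 381
884 = 2×381 + 122
381 = 3×122 + 15
122 = 8×15 + 2
15 = 7×2 + 1
2 = 2×1 + 0
gcd(3033, 884) = 1.
Express as a combination:
1 = 15 − 7·2
1 = −7·122 + 57·15
1 = 57·381 − 178·122
1 = −178·884 + 413·381
1 = 413·3033 − 1417·884
So 1 = (413)·3033 + (-1417)·884.

1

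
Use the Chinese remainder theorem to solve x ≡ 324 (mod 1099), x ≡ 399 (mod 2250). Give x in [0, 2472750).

Write x = 324 + 1099·k. Then 1099·k ≡ 399 − 324 ≡ 75 (mod 2250).
Need 1099⁻¹ mod 2250. Extended Euclid on (2250, 1099):
2250 = 2·1099 + 52
1099 = 21·52 + 7
52 = 7·7 + 3
7 = 2·3 + 1
3 = 3·1 + 0
Back-substitute:
1 = 7 − 2·3
1 = −2·52 + 15·7
1 = 15·1099 − 317·52
1 = −317·2250 + 649·1099
1099⁻¹ ≡ 649 (mod 2250), so k ≡ 649·75 ≡ 1425 (mod 2250).
x = 324 + 1099·1425 = 1566399.

1566399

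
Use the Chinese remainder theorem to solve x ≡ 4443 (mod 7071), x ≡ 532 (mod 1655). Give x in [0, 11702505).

Write x = 4443 + 7071·k. Then 7071·k ≡ 532 − 4443 ≡ 1054 (mod 1655).
Need 7071⁻¹ mod 1655. Extended Euclid on (1655, 451):
1655 = 3×451 + 302
451 = 1×302 + 149
302 = 2×149 + 4
149 = 37×4 + 1
4 = 4×1 + 0
Back-substitute:
1 = 149 − 37·4
1 = −37·302 + 75·149
1 = 75·451 − 112·302
1 = −112·1655 + 411·451
7071⁻¹ ≡ 411 (mod 1655), so k ≡ 411·1054 ≡ 1239 (mod 1655).
x = 4443 + 7071·1239 = 8765412.

8765412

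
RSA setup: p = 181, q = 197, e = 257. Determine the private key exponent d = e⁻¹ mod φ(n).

10433

φ(n) = (p−1)(q−1) = 180·196 = 35280.
Need d with 257·d ≡ 1 (mod 35280). Apply the extended Euclidean algorithm:
35280 = 137×257 + 71
257 = 3×71 + 44
71 = 1×44 + 27
44 = 1×27 + 17
27 = 1×17 + 10
17 = 1×10 + 7
10 = 1×7 + 3
7 = 2×3 + 1
3 = 3×1 + 0
Back-substitute:
1 = 7 − 2·3
1 = −2·10 + 3·7
1 = 3·17 − 5·10
1 = −5·27 + 8·17
1 = 8·44 − 13·27
1 = −13·71 + 21·44
1 = 21·257 − 76·71
1 = −76·35280 + 10433·257
So 257·10433 ≡ 1 (mod 35280), hence d = 10433.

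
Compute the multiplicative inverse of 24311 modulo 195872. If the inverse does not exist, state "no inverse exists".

46279

Extended Euclidean algorithm:
195872 = 8×24311 + 1384
24311 = 17×1384 + 783
1384 = 1×783 + 601
783 = 1×601 + 182
601 = 3×182 + 55
182 = 3×55 + 17
55 = 3×17 + 4
17 = 4×4 + 1
4 = 4×1 + 0
gcd = 1, so the inverse exists. Back-substitute:
1 = 17 − 4·4
1 = −4·55 + 13·17
1 = 13·182 − 43·55
1 = −43·601 + 142·182
1 = 142·783 − 185·601
1 = −185·1384 + 327·783
1 = 327·24311 − 5744·1384
1 = −5744·195872 + 46279·24311
So 24311·46279 ≡ 1 (mod 195872).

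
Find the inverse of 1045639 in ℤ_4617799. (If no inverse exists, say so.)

4071081

Apply the Euclidean algorithm to 4617799 and 1045639:
4617799 = 4*1045639 + 435243
1045639 = 2*435243 + 175153
435243 = 2*175153 + 84937
175153 = 2*84937 + 5279
84937 = 16*5279 + 473
5279 = 11*473 + 76
473 = 6*76 + 17
76 = 4*17 + 8
17 = 2*8 + 1
8 = 8*1 + 0
Since gcd(1045639, 4617799) = 1, back-substitute to write 1 as a combination:
1 = 17 − 2·8
1 = −2·76 + 9·17
1 = 9·473 − 56·76
1 = −56·5279 + 625·473
1 = 625·84937 − 10056·5279
1 = −10056·175153 + 20737·84937
1 = 20737·435243 − 51530·175153
1 = −51530·1045639 + 123797·435243
1 = 123797·4617799 − 546718·1045639
So 1045639·(-546718) ≡ 1 (mod 4617799), and -546718 ≡ 4071081 (mod 4617799).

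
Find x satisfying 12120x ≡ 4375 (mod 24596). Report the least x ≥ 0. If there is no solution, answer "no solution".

gcd(12120, 24596):
24596 = 2·12120 + 356
12120 = 34·356 + 16
356 = 22·16 + 4
16 = 4·4 + 0
gcd = 4, but 4 ∤ 4375, so the congruence has no solution.

no solution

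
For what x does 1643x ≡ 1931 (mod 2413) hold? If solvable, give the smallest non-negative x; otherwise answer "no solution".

1743

First find gcd(1643, 2413):
2413 = 1×1643 + 770
1643 = 2×770 + 103
770 = 7×103 + 49
103 = 2×49 + 5
49 = 9×5 + 4
5 = 1×4 + 1
4 = 4×1 + 0
gcd = 1, so a unique solution mod 2413 exists.
Back-substitute for the Bézout coefficients:
1 = 5 − 4
1 = −49 + 10·5
1 = 10·103 − 21·49
1 = −21·770 + 157·103
1 = 157·1643 − 335·770
1 = −335·2413 + 492·1643
So 1643·(492) ≡ 1 (mod 2413), giving 1643⁻¹ ≡ 492.
x ≡ 1643⁻¹·1931 ≡ 492·1931 ≡ 1743 (mod 2413).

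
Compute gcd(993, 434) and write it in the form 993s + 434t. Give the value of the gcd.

Euclidean algorithm:
993 = 2·434 + 125
434 = 3·125 + 59
125 = 2·59 + 7
59 = 8·7 + 3
7 = 2·3 + 1
3 = 3·1 + 0
gcd(993, 434) = 1.
Working backward:
1 = 7 − 2·3
1 = −2·59 + 17·7
1 = 17·125 − 36·59
1 = −36·434 + 125·125
1 = 125·993 − 286·434
So 1 = (125)·993 + (-286)·434.

1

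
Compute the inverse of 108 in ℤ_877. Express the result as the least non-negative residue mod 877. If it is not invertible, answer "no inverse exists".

674

Apply the Euclidean algorithm to 877 and 108:
877 = 8·108 + 13
108 = 8·13 + 4
13 = 3·4 + 1
4 = 4·1 + 0
Since gcd(108, 877) = 1, back-substitute to write 1 as a combination:
1 = 13 − 3·4
1 = −3·108 + 25·13
1 = 25·877 − 203·108
Hence 108⁻¹ ≡ -203 ≡ 674 (mod 877).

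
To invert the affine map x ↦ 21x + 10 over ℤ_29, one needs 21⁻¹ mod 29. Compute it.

18

Extended Euclidean algorithm:
29 = 1×21 + 8
21 = 2×8 + 5
8 = 1×5 + 3
5 = 1×3 + 2
3 = 1×2 + 1
2 = 2×1 + 0
gcd = 1, so the inverse exists. Back-substitute:
1 = 3 − 2
1 = −5 + 2·3
1 = 2·8 − 3·5
1 = −3·21 + 8·8
1 = 8·29 − 11·21
Hence 21⁻¹ ≡ -11 ≡ 18 (mod 29).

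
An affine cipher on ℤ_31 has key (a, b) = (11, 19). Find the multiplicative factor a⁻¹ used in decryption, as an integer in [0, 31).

Extended Euclidean algorithm:
31 = 2×11 + 9
11 = 1×9 + 2
9 = 4×2 + 1
2 = 2×1 + 0
Since gcd(11, 31) = 1, back-substitute to write 1 as a combination:
1 = 9 − 4·2
1 = −4·11 + 5·9
1 = 5·31 − 14·11
Thus 11·(-14) ≡ 1 (mod 31); reducing, -14 mod 31 = 17.

17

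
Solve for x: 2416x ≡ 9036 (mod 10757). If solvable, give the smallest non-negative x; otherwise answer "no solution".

4937

First find gcd(2416, 10757):
10757 = 4×2416 + 1093
2416 = 2×1093 + 230
1093 = 4×230 + 173
230 = 1×173 + 57
173 = 3×57 + 2
57 = 28×2 + 1
2 = 2×1 + 0
gcd = 1, so a unique solution mod 10757 exists.
Back-substitute for the Bézout coefficients:
1 = 57 − 28·2
1 = −28·173 + 85·57
1 = 85·230 − 113·173
1 = −113·1093 + 537·230
1 = 537·2416 − 1187·1093
1 = −1187·10757 + 5285·2416
So 2416·(5285) ≡ 1 (mod 10757), giving 2416⁻¹ ≡ 5285.
x ≡ 2416⁻¹·9036 ≡ 5285·9036 ≡ 4937 (mod 10757).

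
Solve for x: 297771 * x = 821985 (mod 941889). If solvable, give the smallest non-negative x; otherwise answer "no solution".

First find gcd(297771, 941889):
941889 = 3×297771 + 48576
297771 = 6×48576 + 6315
48576 = 7×6315 + 4371
6315 = 1×4371 + 1944
4371 = 2×1944 + 483
1944 = 4×483 + 12
483 = 40×12 + 3
12 = 4×3 + 0
gcd = 3 and 3 | 821985, so solutions exist. Divide through by 3: 99257x ≡ 273995 (mod 313963).
Now find 99257⁻¹ mod 313963:
313963 = 3·99257 + 16192
99257 = 6·16192 + 2105
16192 = 7·2105 + 1457
2105 = 1·1457 + 648
1457 = 2·648 + 161
648 = 4·161 + 4
161 = 40·4 + 1
4 = 4·1 + 0
Back-substitute:
1 = 161 − 40·4
1 = −40·648 + 161·161
1 = 161·1457 − 362·648
1 = −362·2105 + 523·1457
1 = 523·16192 − 4023·2105
1 = −4023·99257 + 24661·16192
1 = 24661·313963 − 78006·99257
So 99257·(-78006) ≡ 1 (mod 313963), i.e. 99257⁻¹ ≡ 235957.
Then x ≡ 235957·273995 ≡ 91218 (mod 313963); the smallest non-negative solution is x = 91218.

91218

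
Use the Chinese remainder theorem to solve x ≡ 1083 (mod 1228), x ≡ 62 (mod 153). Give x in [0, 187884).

Write x = 1083 + 1228·k. Then 1228·k ≡ 62 − 1083 ≡ 50 (mod 153).
Need 1228⁻¹ mod 153. Extended Euclid on (153, 4):
153 = 38*4 + 1
4 = 4*1 + 0
Back-substitute:
1 = 153 − 38·4
1228⁻¹ ≡ 115 (mod 153), so k ≡ 115·50 ≡ 89 (mod 153).
x = 1083 + 1228·89 = 110375.

110375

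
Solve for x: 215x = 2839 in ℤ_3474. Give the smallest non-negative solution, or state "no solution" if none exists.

First find gcd(215, 3474):
3474 = 16*215 + 34
215 = 6*34 + 11
34 = 3*11 + 1
11 = 11*1 + 0
gcd = 1, so a unique solution mod 3474 exists.
Back-substitute for the Bézout coefficients:
1 = 34 − 3·11
1 = −3·215 + 19·34
1 = 19·3474 − 307·215
So 215·(-307) ≡ 1 (mod 3474), giving 215⁻¹ ≡ 3167.
x ≡ 215⁻¹·2839 ≡ 3167·2839 ≡ 401 (mod 3474).

401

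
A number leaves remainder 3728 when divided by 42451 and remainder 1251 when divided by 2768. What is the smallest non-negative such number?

Write x = 3728 + 42451·k. Then 42451·k ≡ 1251 − 3728 ≡ 291 (mod 2768).
Need 42451⁻¹ mod 2768. Extended Euclid on (2768, 931):
2768 = 2*931 + 906
931 = 1*906 + 25
906 = 36*25 + 6
25 = 4*6 + 1
6 = 6*1 + 0
Back-substitute:
1 = 25 − 4·6
1 = −4·906 + 145·25
1 = 145·931 − 149·906
1 = −149·2768 + 443·931
42451⁻¹ ≡ 443 (mod 2768), so k ≡ 443·291 ≡ 1585 (mod 2768).
x = 3728 + 42451·1585 = 67288563.

67288563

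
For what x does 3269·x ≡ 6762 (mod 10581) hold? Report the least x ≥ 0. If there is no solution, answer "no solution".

First find gcd(3269, 10581):
10581 = 3×3269 + 774
3269 = 4×774 + 173
774 = 4×173 + 82
173 = 2×82 + 9
82 = 9×9 + 1
9 = 9×1 + 0
gcd = 1, so a unique solution mod 10581 exists.
Back-substitute for the Bézout coefficients:
1 = 82 − 9·9
1 = −9·173 + 19·82
1 = 19·774 − 85·173
1 = −85·3269 + 359·774
1 = 359·10581 − 1162·3269
So 3269·(-1162) ≡ 1 (mod 10581), giving 3269⁻¹ ≡ 9419.
x ≡ 3269⁻¹·6762 ≡ 9419·6762 ≡ 4239 (mod 10581).

4239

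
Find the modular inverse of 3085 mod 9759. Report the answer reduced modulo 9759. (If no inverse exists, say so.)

gcd(9759, 3085) by repeated division:
9759 = 3*3085 + 504
3085 = 6*504 + 61
504 = 8*61 + 16
61 = 3*16 + 13
16 = 1*13 + 3
13 = 4*3 + 1
3 = 3*1 + 0
Since gcd(3085, 9759) = 1, back-substitute to write 1 as a combination:
1 = 13 − 4·3
1 = −4·16 + 5·13
1 = 5·61 − 19·16
1 = −19·504 + 157·61
1 = 157·3085 − 961·504
1 = −961·9759 + 3040·3085
So 3085·3040 ≡ 1 (mod 9759).

3040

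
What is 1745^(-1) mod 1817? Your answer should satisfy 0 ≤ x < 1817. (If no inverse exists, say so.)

Extended Euclidean algorithm:
1817 = 1*1745 + 72
1745 = 24*72 + 17
72 = 4*17 + 4
17 = 4*4 + 1
4 = 4*1 + 0
Since gcd(1745, 1817) = 1, back-substitute to write 1 as a combination:
1 = 17 − 4·4
1 = −4·72 + 17·17
1 = 17·1745 − 412·72
1 = −412·1817 + 429·1745
So 1745·429 ≡ 1 (mod 1817).

429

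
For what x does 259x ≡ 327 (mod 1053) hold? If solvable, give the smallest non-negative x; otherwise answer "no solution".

First find gcd(259, 1053):
1053 = 4×259 + 17
259 = 15×17 + 4
17 = 4×4 + 1
4 = 4×1 + 0
gcd = 1, so a unique solution mod 1053 exists.
Back-substitute for the Bézout coefficients:
1 = 17 − 4·4
1 = −4·259 + 61·17
1 = 61·1053 − 248·259
So 259·(-248) ≡ 1 (mod 1053), giving 259⁻¹ ≡ 805.
x ≡ 259⁻¹·327 ≡ 805·327 ≡ 1038 (mod 1053).

1038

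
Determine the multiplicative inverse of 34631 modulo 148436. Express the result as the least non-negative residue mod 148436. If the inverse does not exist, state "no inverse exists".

Run Euclid on (148436, 34631):
148436 = 4·34631 + 9912
34631 = 3·9912 + 4895
9912 = 2·4895 + 122
4895 = 40·122 + 15
122 = 8·15 + 2
15 = 7·2 + 1
2 = 2·1 + 0
gcd = 1, so the inverse exists. Back-substitute:
1 = 15 − 7·2
1 = −7·122 + 57·15
1 = 57·4895 − 2287·122
1 = −2287·9912 + 4631·4895
1 = 4631·34631 − 16180·9912
1 = −16180·148436 + 69351·34631
So 34631·69351 ≡ 1 (mod 148436).

69351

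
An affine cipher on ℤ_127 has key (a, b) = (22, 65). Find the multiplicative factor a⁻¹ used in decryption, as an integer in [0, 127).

Run Euclid on (127, 22):
127 = 5·22 + 17
22 = 1·17 + 5
17 = 3·5 + 2
5 = 2·2 + 1
2 = 2·1 + 0
Since gcd(22, 127) = 1, back-substitute to write 1 as a combination:
1 = 5 − 2·2
1 = −2·17 + 7·5
1 = 7·22 − 9·17
1 = −9·127 + 52·22
So 22·52 ≡ 1 (mod 127).

52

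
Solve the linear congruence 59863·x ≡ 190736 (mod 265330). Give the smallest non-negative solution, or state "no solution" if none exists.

224042

First find gcd(59863, 265330):
265330 = 4×59863 + 25878
59863 = 2×25878 + 8107
25878 = 3×8107 + 1557
8107 = 5×1557 + 322
1557 = 4×322 + 269
322 = 1×269 + 53
269 = 5×53 + 4
53 = 13×4 + 1
4 = 4×1 + 0
gcd = 1, so a unique solution mod 265330 exists.
Back-substitute for the Bézout coefficients:
1 = 53 − 13·4
1 = −13·269 + 66·53
1 = 66·322 − 79·269
1 = −79·1557 + 382·322
1 = 382·8107 − 1989·1557
1 = −1989·25878 + 6349·8107
1 = 6349·59863 − 14687·25878
1 = −14687·265330 + 65097·59863
So 59863·(65097) ≡ 1 (mod 265330), giving 59863⁻¹ ≡ 65097.
x ≡ 59863⁻¹·190736 ≡ 65097·190736 ≡ 224042 (mod 265330).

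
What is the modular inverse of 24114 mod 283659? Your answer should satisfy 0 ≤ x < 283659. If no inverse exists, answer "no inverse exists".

no inverse exists

Compute gcd(24114, 283659):
283659 = 11×24114 + 18405
24114 = 1×18405 + 5709
18405 = 3×5709 + 1278
5709 = 4×1278 + 597
1278 = 2×597 + 84
597 = 7×84 + 9
84 = 9×9 + 3
9 = 3×3 + 0
gcd(24114, 283659) = 3 ≠ 1, so 24114 has no multiplicative inverse modulo 283659.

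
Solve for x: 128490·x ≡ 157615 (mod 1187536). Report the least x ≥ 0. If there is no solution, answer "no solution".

gcd(128490, 1187536):
1187536 = 9×128490 + 31126
128490 = 4×31126 + 3986
31126 = 7×3986 + 3224
3986 = 1×3224 + 762
3224 = 4×762 + 176
762 = 4×176 + 58
176 = 3×58 + 2
58 = 29×2 + 0
gcd = 2, but 2 ∤ 157615, so the congruence has no solution.

no solution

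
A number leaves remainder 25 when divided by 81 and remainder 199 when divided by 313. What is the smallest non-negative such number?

18979

Write x = 25 + 81·k. Then 81·k ≡ 199 − 25 ≡ 174 (mod 313).
Need 81⁻¹ mod 313. Extended Euclid on (313, 81):
313 = 3·81 + 70
81 = 1·70 + 11
70 = 6·11 + 4
11 = 2·4 + 3
4 = 1·3 + 1
3 = 3·1 + 0
Back-substitute:
1 = 4 − 3
1 = −11 + 3·4
1 = 3·70 − 19·11
1 = −19·81 + 22·70
1 = 22·313 − 85·81
81⁻¹ ≡ 228 (mod 313), so k ≡ 228·174 ≡ 234 (mod 313).
x = 25 + 81·234 = 18979.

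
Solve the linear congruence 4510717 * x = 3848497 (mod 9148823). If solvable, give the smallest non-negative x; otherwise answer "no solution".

3750850

First find gcd(4510717, 9148823):
9148823 = 2*4510717 + 127389
4510717 = 35*127389 + 52102
127389 = 2*52102 + 23185
52102 = 2*23185 + 5732
23185 = 4*5732 + 257
5732 = 22*257 + 78
257 = 3*78 + 23
78 = 3*23 + 9
23 = 2*9 + 5
9 = 1*5 + 4
5 = 1*4 + 1
4 = 4*1 + 0
gcd = 1, so a unique solution mod 9148823 exists.
Back-substitute for the Bézout coefficients:
1 = 5 − 4
1 = −9 + 2·5
1 = 2·23 − 5·9
1 = −5·78 + 17·23
1 = 17·257 − 56·78
1 = −56·5732 + 1249·257
1 = 1249·23185 − 5052·5732
1 = −5052·52102 + 11353·23185
1 = 11353·127389 − 27758·52102
1 = −27758·4510717 + 982883·127389
1 = 982883·9148823 − 1993524·4510717
So 4510717·(-1993524) ≡ 1 (mod 9148823), giving 4510717⁻¹ ≡ 7155299.
x ≡ 4510717⁻¹·3848497 ≡ 7155299·3848497 ≡ 3750850 (mod 9148823).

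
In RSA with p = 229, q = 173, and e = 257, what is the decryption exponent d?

φ(n) = (p−1)(q−1) = 228·172 = 39216.
Need d with 257·d ≡ 1 (mod 39216). Apply the extended Euclidean algorithm:
39216 = 152*257 + 152
257 = 1*152 + 105
152 = 1*105 + 47
105 = 2*47 + 11
47 = 4*11 + 3
11 = 3*3 + 2
3 = 1*2 + 1
2 = 2*1 + 0
Back-substitute:
1 = 3 − 2
1 = −11 + 4·3
1 = 4·47 − 17·11
1 = −17·105 + 38·47
1 = 38·152 − 55·105
1 = −55·257 + 93·152
1 = 93·39216 − 14191·257
So 257·(-14191) ≡ 1 (mod 39216), hence d ≡ -14191 ≡ 25025 (mod 39216).

25025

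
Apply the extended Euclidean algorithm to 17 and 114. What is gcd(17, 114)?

Repeated division:
114 = 6·17 + 12
17 = 1·12 + 5
12 = 2·5 + 2
5 = 2·2 + 1
2 = 2·1 + 0
gcd(17, 114) = 1.
Working backward:
1 = 5 − 2·2
1 = −2·12 + 5·5
1 = 5·17 − 7·12
1 = −7·114 + 47·17
So 1 = (-7)·114 + (47)·17.

1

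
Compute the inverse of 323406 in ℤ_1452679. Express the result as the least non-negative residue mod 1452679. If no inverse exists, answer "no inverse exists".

1294958

Apply the Euclidean algorithm to 1452679 and 323406:
1452679 = 4·323406 + 159055
323406 = 2·159055 + 5296
159055 = 30·5296 + 175
5296 = 30·175 + 46
175 = 3·46 + 37
46 = 1·37 + 9
37 = 4·9 + 1
9 = 9·1 + 0
Since gcd(323406, 1452679) = 1, back-substitute to write 1 as a combination:
1 = 37 − 4·9
1 = −4·46 + 5·37
1 = 5·175 − 19·46
1 = −19·5296 + 575·175
1 = 575·159055 − 17269·5296
1 = −17269·323406 + 35113·159055
1 = 35113·1452679 − 157721·323406
So 323406·(-157721) ≡ 1 (mod 1452679), and -157721 ≡ 1294958 (mod 1452679).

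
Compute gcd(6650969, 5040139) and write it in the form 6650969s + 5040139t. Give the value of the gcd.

13

Euclidean algorithm:
6650969 = 1·5040139 + 1610830
5040139 = 3·1610830 + 207649
1610830 = 7·207649 + 157287
207649 = 1·157287 + 50362
157287 = 3·50362 + 6201
50362 = 8·6201 + 754
6201 = 8·754 + 169
754 = 4·169 + 78
169 = 2·78 + 13
78 = 6·13 + 0
gcd(6650969, 5040139) = 13.
Working backward:
13 = 169 − 2·78
13 = −2·754 + 9·169
13 = 9·6201 − 74·754
13 = −74·50362 + 601·6201
13 = 601·157287 − 1877·50362
13 = −1877·207649 + 2478·157287
13 = 2478·1610830 − 19223·207649
13 = −19223·5040139 + 60147·1610830
13 = 60147·6650969 − 79370·5040139
So 13 = (60147)·6650969 + (-79370)·5040139.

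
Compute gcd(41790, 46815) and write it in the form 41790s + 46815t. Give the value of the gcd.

Repeated division:
46815 = 1·41790 + 5025
41790 = 8·5025 + 1590
5025 = 3·1590 + 255
1590 = 6·255 + 60
255 = 4·60 + 15
60 = 4·15 + 0
gcd(41790, 46815) = 15.
Back-substituting:
15 = 255 − 4·60
15 = −4·1590 + 25·255
15 = 25·5025 − 79·1590
15 = −79·41790 + 657·5025
15 = 657·46815 − 736·41790
So 15 = (657)·46815 + (-736)·41790.

15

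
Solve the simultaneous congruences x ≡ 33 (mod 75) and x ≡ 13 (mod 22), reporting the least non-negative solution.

Write x = 33 + 75·k. Then 75·k ≡ 13 − 33 ≡ 2 (mod 22).
Need 75⁻¹ mod 22. Extended Euclid on (22, 9):
22 = 2×9 + 4
9 = 2×4 + 1
4 = 4×1 + 0
Back-substitute:
1 = 9 − 2·4
1 = −2·22 + 5·9
75⁻¹ ≡ 5 (mod 22), so k ≡ 5·2 ≡ 10 (mod 22).
x = 33 + 75·10 = 783.

783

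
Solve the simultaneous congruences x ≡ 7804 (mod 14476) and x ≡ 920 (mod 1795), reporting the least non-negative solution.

13484960

Write x = 7804 + 14476·k. Then 14476·k ≡ 920 − 7804 ≡ 296 (mod 1795).
Need 14476⁻¹ mod 1795. Extended Euclid on (1795, 116):
1795 = 15*116 + 55
116 = 2*55 + 6
55 = 9*6 + 1
6 = 6*1 + 0
Back-substitute:
1 = 55 − 9·6
1 = −9·116 + 19·55
1 = 19·1795 − 294·116
14476⁻¹ ≡ 1501 (mod 1795), so k ≡ 1501·296 ≡ 931 (mod 1795).
x = 7804 + 14476·931 = 13484960.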